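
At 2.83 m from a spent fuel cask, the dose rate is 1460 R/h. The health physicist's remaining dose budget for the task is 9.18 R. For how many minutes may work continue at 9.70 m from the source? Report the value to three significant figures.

Using I₁d₁² = I₂d₂², rate at 9.70 m:
(2.83/9.70)² = 0.08512, so 1460 × 0.08512 = 124.3 R/h.
Stay time = 9.18 R ÷ 124.3 R/h = 0.07385 h = 4.431 min.

4.43 min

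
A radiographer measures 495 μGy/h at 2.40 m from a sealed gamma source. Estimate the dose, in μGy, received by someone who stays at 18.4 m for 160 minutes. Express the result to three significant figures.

22.5 μGy

By the inverse-square law, rate at 18.4 m:
(2.40/18.4)² = 0.01701, so 495 × 0.01701 = 8.420 μGy/h.
Dose = rate × time = 8.420 μGy/h × 2.667 h = 22.46 μGy.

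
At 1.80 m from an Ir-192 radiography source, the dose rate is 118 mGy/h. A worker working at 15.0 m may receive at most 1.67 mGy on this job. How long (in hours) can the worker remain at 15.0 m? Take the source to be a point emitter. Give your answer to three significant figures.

0.983 h

Applying the 1/r² law, rate at 15.0 m:
118 × (1.80/15.0)² = 118 × 0.01440 = 1.699 mGy/h.
Stay time = 1.67 mGy ÷ 1.699 mGy/h = 0.9829 h.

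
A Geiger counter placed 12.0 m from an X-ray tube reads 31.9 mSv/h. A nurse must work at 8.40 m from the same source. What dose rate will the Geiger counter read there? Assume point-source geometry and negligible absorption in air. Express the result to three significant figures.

Using I₁d₁² = I₂d₂², scaling from 12.0 m to 8.40 m:
(12.0/8.40)² = 2.041, so 31.9 × 2.041 = 65.11 mSv/h.

65.1 mSv/h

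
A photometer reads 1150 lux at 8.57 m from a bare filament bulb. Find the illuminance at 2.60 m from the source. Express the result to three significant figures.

12500 lux

Using I₁d₁² = I₂d₂², the rate at 2.60 m is
(8.57/2.60)² = 10.86, so 1150 × 10.86 = 12490 lux.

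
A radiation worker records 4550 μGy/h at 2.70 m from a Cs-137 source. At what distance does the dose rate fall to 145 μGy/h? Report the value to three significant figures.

Applying the 1/r² law, d₂ = d₁·√(I₁/I₂).
I₁/I₂ = 4550/145 = 31.38, so d₂ = 2.70 × √31.38 = 15.12 m.

15.1 m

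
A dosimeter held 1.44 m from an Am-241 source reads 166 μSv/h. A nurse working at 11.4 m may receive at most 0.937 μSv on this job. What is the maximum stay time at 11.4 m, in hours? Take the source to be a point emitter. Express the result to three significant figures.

0.354 h

Using I₁d₁² = I₂d₂², rate at 11.4 m:
166 × (1.44/11.4)² = 166 × 0.01596 = 2.649 μSv/h.
Stay time = 0.937 μSv ÷ 2.649 μSv/h = 0.3537 h.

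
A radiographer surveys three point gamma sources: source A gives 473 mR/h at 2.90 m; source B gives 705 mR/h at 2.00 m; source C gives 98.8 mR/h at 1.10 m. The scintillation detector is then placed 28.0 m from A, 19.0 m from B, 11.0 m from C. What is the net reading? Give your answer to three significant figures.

13.9 mR/h

By superposition, sum each source's inverse-square contribution:
A: 473 × (2.90/28.0)² = 5.074 mR/h
B: 705 × (2.00/19.0)² = 7.812 mR/h
C: 98.8 × (1.10/11.0)² = 0.9880 mR/h
Total = 5.074 + 7.812 + 0.9880 = 13.87 mR/h.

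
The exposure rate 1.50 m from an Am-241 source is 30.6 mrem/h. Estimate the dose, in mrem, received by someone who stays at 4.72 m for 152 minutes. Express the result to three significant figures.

7.83 mrem

Applying the 1/r² law, rate at 4.72 m:
(1.50/4.72)² = 0.1010, so 30.6 × 0.1010 = 3.091 mrem/h.
Dose = rate × time = 3.091 mrem/h × 2.533 h = 7.830 mrem.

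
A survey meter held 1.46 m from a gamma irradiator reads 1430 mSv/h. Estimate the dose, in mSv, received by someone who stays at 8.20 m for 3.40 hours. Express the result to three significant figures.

154 mSv

Using I₁d₁² = I₂d₂², rate at 8.20 m:
(1.46/8.20)² = 0.03170, so 1430 × 0.03170 = 45.33 mSv/h.
Dose = rate × time = 45.33 mSv/h × 3.400 h = 154.1 mSv.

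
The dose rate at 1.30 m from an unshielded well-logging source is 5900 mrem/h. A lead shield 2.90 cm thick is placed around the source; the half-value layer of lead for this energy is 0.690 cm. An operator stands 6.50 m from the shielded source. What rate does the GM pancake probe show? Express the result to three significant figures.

Distance alone: (1.30/6.50)² = 0.04000, so 5900 × 0.04000 = 236.0 mrem/h.
Shield: 2.90/0.690 = 4.203 half-value layers → attenuation 2^(−4.203) = 0.05430.
Combined: 236.0 × 0.05430 = 12.81 mrem/h.

12.8 mrem/h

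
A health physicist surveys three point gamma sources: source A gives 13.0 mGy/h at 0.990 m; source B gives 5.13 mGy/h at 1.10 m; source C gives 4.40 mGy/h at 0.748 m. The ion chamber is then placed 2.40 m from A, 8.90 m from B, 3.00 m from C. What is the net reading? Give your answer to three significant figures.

Each source contributes Iᵢ·(dᵢ/rᵢ)²; contributions add.
A: 13.0 × (0.990/2.40)² = 2.212 mGy/h
B: 5.13 × (1.10/8.90)² = 0.07837 mGy/h
C: 4.40 × (0.748/3.00)² = 0.2735 mGy/h
Total = 2.212 + 0.07837 + 0.2735 = 2.564 mGy/h.

2.56 mGy/h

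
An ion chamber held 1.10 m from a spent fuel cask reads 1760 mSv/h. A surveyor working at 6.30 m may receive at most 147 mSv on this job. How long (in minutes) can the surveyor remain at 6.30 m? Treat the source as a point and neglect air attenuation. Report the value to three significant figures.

164 min

Applying the 1/r² law, rate at 6.30 m:
(1.10/6.30)² = 0.03049, so 1760 × 0.03049 = 53.66 mSv/h.
Stay time = 147 mSv ÷ 53.66 mSv/h = 2.739 h = 164.3 min.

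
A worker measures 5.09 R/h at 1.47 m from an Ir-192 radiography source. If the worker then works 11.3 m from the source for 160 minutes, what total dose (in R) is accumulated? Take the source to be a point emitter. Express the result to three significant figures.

0.230 R

Since intensity falls as 1/r², rate at 11.3 m:
5.09 × (1.47/11.3)² = 5.09 × 0.01692 = 0.08612 R/h.
Dose = rate × time = 0.08612 R/h × 2.667 h = 0.2297 R.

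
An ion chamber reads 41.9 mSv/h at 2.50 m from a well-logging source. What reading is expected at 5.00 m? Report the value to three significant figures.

Since intensity falls as 1/r², the rate at 5.00 m is
41.9 × (2.50/5.00)² = 41.9 × 0.2500 = 10.47 mSv/h.

10.5 mSv/h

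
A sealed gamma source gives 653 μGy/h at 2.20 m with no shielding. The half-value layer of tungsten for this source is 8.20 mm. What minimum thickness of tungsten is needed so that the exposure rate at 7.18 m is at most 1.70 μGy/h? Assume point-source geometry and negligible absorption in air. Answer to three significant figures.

At 7.18 m, distance alone gives (2.20/7.18)² = 0.09389, so 653 × 0.09389 = 61.31 μGy/h.
Further attenuation needed: 61.31/1.70 = 36.06.
n = log₂(36.06) = 5.172 half-value layers.
Thickness = 5.172 × 8.20 mm = 42.41 mm.

42.4 mm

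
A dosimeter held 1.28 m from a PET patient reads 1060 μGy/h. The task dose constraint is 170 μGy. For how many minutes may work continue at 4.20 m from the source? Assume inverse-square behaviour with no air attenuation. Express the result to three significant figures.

104 min

Intensity scales as (d₁/d₂)², so rate at 4.20 m:
1060 × (1.28/4.20)² = 1060 × 0.09288 = 98.45 μGy/h.
Stay time = 170 μGy ÷ 98.45 μGy/h = 1.727 h = 103.6 min.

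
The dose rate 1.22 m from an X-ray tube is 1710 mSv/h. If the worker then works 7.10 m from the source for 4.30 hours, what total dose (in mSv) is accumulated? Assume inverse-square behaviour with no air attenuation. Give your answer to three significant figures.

Using I₁d₁² = I₂d₂², rate at 7.10 m:
(1.22/7.10)² = 0.02953, so 1710 × 0.02953 = 50.50 mSv/h.
Dose = rate × time = 50.50 mSv/h × 4.300 h = 217.1 mSv.

217 mSv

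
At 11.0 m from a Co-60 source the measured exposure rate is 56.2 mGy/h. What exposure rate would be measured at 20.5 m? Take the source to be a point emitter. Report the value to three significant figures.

By the inverse-square law, scaling from 11.0 m to 20.5 m:
(11.0/20.5)² = 0.2879, so 56.2 × 0.2879 = 16.18 mGy/h.

16.2 mGy/h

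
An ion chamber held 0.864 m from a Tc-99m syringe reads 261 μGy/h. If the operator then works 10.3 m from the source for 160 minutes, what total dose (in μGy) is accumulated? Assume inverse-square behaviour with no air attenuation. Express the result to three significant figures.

Since intensity falls as 1/r², rate at 10.3 m:
(0.864/10.3)² = 0.007036, so 261 × 0.007036 = 1.836 μGy/h.
Dose = rate × time = 1.836 μGy/h × 2.667 h = 4.897 μGy.

4.90 μGy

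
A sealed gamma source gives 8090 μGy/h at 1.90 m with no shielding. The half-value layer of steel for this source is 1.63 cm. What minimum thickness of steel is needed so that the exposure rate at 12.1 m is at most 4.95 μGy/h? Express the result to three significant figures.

8.69 cm

At 12.1 m, distance alone gives (1.90/12.1)² = 0.02466, so 8090 × 0.02466 = 199.5 μGy/h.
Further attenuation needed: 199.5/4.95 = 40.30.
n = log₂(40.30) = 5.333 half-value layers.
Thickness = 5.333 × 1.63 cm = 8.693 cm.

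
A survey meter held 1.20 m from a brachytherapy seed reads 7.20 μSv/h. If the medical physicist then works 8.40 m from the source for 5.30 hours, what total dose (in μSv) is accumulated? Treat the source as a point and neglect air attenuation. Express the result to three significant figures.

0.779 μSv

By the inverse-square law, rate at 8.40 m:
(1.20/8.40)² = 0.02041, so 7.20 × 0.02041 = 0.1470 μSv/h.
Dose = rate × time = 0.1470 μSv/h × 5.300 h = 0.7791 μSv.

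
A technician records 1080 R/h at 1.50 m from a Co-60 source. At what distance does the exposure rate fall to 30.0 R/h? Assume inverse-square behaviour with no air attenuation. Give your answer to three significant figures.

9.00 m

Since intensity falls as 1/r², d₂ = d₁·√(I₁/I₂).
I₁/I₂ = 1080/30.0 = 36.00, so d₂ = 1.50 × √36.00 = 9.000 m.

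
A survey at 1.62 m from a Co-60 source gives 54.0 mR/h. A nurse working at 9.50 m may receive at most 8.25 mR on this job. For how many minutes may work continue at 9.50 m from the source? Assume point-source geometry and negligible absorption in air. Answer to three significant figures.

315 min

By the inverse-square law, rate at 9.50 m:
(1.62/9.50)² = 0.02908, so 54.0 × 0.02908 = 1.570 mR/h.
Stay time = 8.25 mR ÷ 1.570 mR/h = 5.255 h = 315.3 min.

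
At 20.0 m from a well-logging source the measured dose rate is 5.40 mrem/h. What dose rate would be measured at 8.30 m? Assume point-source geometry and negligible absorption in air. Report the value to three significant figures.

31.4 mrem/h

By the inverse-square law, scaling from 20.0 m to 8.30 m:
5.40 × (20.0/8.30)² = 5.40 × 5.806 = 31.35 mrem/h.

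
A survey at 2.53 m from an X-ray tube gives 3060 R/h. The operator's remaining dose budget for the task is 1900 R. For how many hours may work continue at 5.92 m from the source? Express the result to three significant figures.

3.40 h

By the inverse-square law, rate at 5.92 m:
3060 × (2.53/5.92)² = 3060 × 0.1826 = 558.8 R/h.
Stay time = 1900 R ÷ 558.8 R/h = 3.400 h.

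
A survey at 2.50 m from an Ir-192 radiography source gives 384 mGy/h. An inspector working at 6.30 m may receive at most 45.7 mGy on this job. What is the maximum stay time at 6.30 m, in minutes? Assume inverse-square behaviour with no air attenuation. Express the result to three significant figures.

Applying the 1/r² law, rate at 6.30 m:
(2.50/6.30)² = 0.1575, so 384 × 0.1575 = 60.48 mGy/h.
Stay time = 45.7 mGy ÷ 60.48 mGy/h = 0.7556 h = 45.34 min.

45.3 min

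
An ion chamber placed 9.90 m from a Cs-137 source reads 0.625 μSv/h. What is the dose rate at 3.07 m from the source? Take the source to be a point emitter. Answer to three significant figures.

Using I₁d₁² = I₂d₂², scaling from 9.90 m to 3.07 m:
0.625 × (9.90/3.07)² = 0.625 × 10.40 = 6.500 μSv/h.

6.50 μSv/h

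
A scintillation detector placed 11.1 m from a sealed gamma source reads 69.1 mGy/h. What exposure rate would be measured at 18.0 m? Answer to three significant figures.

26.3 mGy/h

Intensity scales as (d₁/d₂)², so scaling from 11.1 m to 18.0 m:
69.1 × (11.1/18.0)² = 69.1 × 0.3803 = 26.28 mGy/h.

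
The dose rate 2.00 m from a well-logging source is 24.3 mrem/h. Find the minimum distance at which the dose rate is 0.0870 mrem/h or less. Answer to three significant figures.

Intensity scales as (d₁/d₂)², so d₂ = d₁·√(I₁/I₂).
I₁/I₂ = 24.3/0.0870 = 279.3, so d₂ = 2.00 × √279.3 = 33.42 m.

33.4 m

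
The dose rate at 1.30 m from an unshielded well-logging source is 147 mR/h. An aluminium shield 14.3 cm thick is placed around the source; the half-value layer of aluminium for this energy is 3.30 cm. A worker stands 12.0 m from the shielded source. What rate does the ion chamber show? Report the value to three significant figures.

0.0856 mR/h

Distance alone: (1.30/12.0)² = 0.01174, so 147 × 0.01174 = 1.726 mR/h.
Shield: 14.3/3.30 = 4.333 half-value layers → attenuation 2^(−4.333) = 0.04962.
Combined: 1.726 × 0.04962 = 0.08564 mR/h.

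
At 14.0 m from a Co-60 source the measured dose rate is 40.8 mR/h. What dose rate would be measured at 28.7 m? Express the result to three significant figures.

Using I₁d₁² = I₂d₂², scaling from 14.0 m to 28.7 m:
40.8 × (14.0/28.7)² = 40.8 × 0.2380 = 9.710 mR/h.

9.71 mR/h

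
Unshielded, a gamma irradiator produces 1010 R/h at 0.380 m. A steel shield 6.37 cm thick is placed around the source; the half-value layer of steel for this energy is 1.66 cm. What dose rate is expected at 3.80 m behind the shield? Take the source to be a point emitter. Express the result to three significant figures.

Distance alone: 1010 × (0.380/3.80)² = 1010 × 0.01000 = 10.10 R/h.
Shield: 6.37/1.66 = 3.837 half-value layers → attenuation 2^(−3.837) = 0.06998.
Combined: 10.10 × 0.06998 = 0.7068 R/h.

0.707 R/h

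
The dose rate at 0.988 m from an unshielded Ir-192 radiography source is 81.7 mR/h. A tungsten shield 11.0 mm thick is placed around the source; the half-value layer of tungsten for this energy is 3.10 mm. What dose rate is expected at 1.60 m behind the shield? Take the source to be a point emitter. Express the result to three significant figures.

Distance alone: 81.7 × (0.988/1.60)² = 81.7 × 0.3813 = 31.15 mR/h.
Shield: 11.0/3.10 = 3.548 half-value layers → attenuation 2^(−3.548) = 0.08550.
Combined: 31.15 × 0.08550 = 2.663 mR/h.

2.66 mR/h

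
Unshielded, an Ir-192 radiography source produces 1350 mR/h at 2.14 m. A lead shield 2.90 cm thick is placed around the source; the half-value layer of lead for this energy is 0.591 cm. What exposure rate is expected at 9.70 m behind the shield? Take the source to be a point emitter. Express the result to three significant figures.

2.19 mR/h

Distance alone: (2.14/9.70)² = 0.04867, so 1350 × 0.04867 = 65.70 mR/h.
Shield: 2.90/0.591 = 4.907 half-value layers → attenuation 2^(−4.907) = 0.03333.
Combined: 65.70 × 0.03333 = 2.190 mR/h.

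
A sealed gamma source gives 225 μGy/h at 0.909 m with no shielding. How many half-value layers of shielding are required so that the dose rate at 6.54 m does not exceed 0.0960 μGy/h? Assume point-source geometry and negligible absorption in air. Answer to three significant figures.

5.50 half-value layers

At 6.54 m, distance alone gives 225 × (0.909/6.54)² = 225 × 0.01932 = 4.347 μGy/h.
Further attenuation needed: 4.347/0.0960 = 45.28.
n = log₂(45.28) = 5.501 half-value layers.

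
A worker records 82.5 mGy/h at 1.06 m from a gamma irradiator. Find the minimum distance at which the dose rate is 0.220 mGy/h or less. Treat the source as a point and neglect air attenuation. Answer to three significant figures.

Since intensity falls as 1/r², d₂ = d₁·√(I₁/I₂).
I₁/I₂ = 82.5/0.220 = 375.0, so d₂ = 1.06 × √375.0 = 20.53 m.

20.5 m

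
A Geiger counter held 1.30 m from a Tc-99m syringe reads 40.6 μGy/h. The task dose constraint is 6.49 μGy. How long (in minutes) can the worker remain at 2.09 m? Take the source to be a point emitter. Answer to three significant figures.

Applying the 1/r² law, rate at 2.09 m:
(1.30/2.09)² = 0.3869, so 40.6 × 0.3869 = 15.71 μGy/h.
Stay time = 6.49 μGy ÷ 15.71 μGy/h = 0.4131 h = 24.79 min.

24.8 min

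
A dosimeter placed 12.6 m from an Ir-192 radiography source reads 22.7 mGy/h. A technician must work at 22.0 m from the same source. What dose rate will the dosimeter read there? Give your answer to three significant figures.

Since intensity falls as 1/r², scaling from 12.6 m to 22.0 m:
(12.6/22.0)² = 0.3280, so 22.7 × 0.3280 = 7.446 mGy/h.

7.45 mGy/h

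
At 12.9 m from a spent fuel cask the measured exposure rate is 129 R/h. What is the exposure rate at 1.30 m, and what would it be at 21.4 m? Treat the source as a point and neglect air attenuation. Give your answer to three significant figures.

Using I₁d₁² = I₂d₂²,
At 1.30 m: (12.9/1.30)² = 98.47, so 129 × 98.47 = 12700 R/h
At 21.4 m: (1.30/21.4)² = 0.003690, so 12700 × 0.003690 = 46.86 R/h.

12700 R/h; 46.9 R/h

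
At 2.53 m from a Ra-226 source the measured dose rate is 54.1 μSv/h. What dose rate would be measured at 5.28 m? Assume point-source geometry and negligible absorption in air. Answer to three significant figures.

Intensity scales as (d₁/d₂)², so scaling from 2.53 m to 5.28 m:
54.1 × (2.53/5.28)² = 54.1 × 0.2296 = 12.42 μSv/h.

12.4 μSv/h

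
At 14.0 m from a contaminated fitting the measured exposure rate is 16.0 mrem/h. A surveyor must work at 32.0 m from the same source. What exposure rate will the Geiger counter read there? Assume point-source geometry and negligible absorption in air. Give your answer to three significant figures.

3.06 mrem/h

Using I₁d₁² = I₂d₂², scaling from 14.0 m to 32.0 m:
16.0 × (14.0/32.0)² = 16.0 × 0.1914 = 3.062 mrem/h.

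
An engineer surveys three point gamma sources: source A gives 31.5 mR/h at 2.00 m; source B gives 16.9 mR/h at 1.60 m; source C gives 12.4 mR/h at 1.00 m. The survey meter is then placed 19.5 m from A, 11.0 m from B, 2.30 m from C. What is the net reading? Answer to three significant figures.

By superposition, sum each source's inverse-square contribution:
A: 31.5 × (2.00/19.5)² = 0.3314 mR/h
B: 16.9 × (1.60/11.0)² = 0.3576 mR/h
C: 12.4 × (1.00/2.30)² = 2.344 mR/h
Total = 0.3314 + 0.3576 + 2.344 = 3.033 mR/h.

3.03 mR/h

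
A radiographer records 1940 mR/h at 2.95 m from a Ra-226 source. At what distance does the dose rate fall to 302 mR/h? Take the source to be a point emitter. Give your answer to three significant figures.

Intensity scales as (d₁/d₂)², so d₂ = d₁·√(I₁/I₂).
I₁/I₂ = 1940/302 = 6.424, so d₂ = 2.95 × √6.424 = 7.477 m.

7.48 m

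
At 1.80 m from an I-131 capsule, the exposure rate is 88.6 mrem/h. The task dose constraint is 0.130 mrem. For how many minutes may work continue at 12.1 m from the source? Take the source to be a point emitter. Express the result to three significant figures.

Applying the 1/r² law, rate at 12.1 m:
(1.80/12.1)² = 0.02213, so 88.6 × 0.02213 = 1.961 mrem/h.
Stay time = 0.130 mrem ÷ 1.961 mrem/h = 0.06629 h = 3.977 min.

3.98 min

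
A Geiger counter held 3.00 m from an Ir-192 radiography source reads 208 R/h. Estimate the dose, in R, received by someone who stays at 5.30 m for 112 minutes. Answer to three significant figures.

Applying the 1/r² law, rate at 5.30 m:
208 × (3.00/5.30)² = 208 × 0.3204 = 66.64 R/h.
Dose = rate × time = 66.64 R/h × 1.867 h = 124.4 R.

124 R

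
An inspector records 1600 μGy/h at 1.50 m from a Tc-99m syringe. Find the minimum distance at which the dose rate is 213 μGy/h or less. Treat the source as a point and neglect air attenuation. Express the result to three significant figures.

4.11 m

Using I₁d₁² = I₂d₂², d₂ = d₁·√(I₁/I₂).
I₁/I₂ = 1600/213 = 7.512, so d₂ = 1.50 × √7.512 = 4.111 m.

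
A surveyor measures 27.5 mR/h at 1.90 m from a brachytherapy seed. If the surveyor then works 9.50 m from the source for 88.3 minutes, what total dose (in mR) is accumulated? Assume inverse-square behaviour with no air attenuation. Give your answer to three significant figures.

1.62 mR

Since intensity falls as 1/r², rate at 9.50 m:
(1.90/9.50)² = 0.04000, so 27.5 × 0.04000 = 1.100 mR/h.
Dose = rate × time = 1.100 mR/h × 1.472 h = 1.619 mR.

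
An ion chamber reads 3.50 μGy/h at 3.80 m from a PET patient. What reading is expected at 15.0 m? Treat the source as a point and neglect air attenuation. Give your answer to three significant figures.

Using I₁d₁² = I₂d₂², the rate at 15.0 m is
(3.80/15.0)² = 0.06418, so 3.50 × 0.06418 = 0.2246 μGy/h.

0.225 μGy/h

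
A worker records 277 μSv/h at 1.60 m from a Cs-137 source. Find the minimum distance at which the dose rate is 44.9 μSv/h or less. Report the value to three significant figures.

By the inverse-square law, d₂ = d₁·√(I₁/I₂).
I₁/I₂ = 277/44.9 = 6.169, so d₂ = 1.60 × √6.169 = 3.974 m.

3.97 m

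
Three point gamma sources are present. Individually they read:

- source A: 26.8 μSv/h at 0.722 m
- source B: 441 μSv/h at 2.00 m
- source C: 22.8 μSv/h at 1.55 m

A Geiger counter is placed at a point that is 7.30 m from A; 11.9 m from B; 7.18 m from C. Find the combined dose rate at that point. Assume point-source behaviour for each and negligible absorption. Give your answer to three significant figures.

13.8 μSv/h

Each source contributes Iᵢ·(dᵢ/rᵢ)²; contributions add.
A: 26.8 × (0.722/7.30)² = 0.2622 μSv/h
B: 441 × (2.00/11.9)² = 12.46 μSv/h
C: 22.8 × (1.55/7.18)² = 1.063 μSv/h
Total = 0.2622 + 12.46 + 1.063 = 13.79 μSv/h.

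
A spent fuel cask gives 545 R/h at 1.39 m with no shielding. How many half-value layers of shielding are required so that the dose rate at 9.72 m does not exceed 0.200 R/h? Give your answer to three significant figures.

5.80 half-value layers

At 9.72 m, distance alone gives (1.39/9.72)² = 0.02045, so 545 × 0.02045 = 11.15 R/h.
Further attenuation needed: 11.15/0.200 = 55.75.
n = log₂(55.75) = 5.801 half-value layers.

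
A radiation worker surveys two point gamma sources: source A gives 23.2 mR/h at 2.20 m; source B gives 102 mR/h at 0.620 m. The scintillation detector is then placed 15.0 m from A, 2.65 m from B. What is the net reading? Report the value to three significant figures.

6.08 mR/h

Each source contributes Iᵢ·(dᵢ/rᵢ)²; contributions add.
A: 23.2 × (2.20/15.0)² = 0.4991 mR/h
B: 102 × (0.620/2.65)² = 5.583 mR/h
Total = 0.4991 + 5.583 = 6.082 mR/h.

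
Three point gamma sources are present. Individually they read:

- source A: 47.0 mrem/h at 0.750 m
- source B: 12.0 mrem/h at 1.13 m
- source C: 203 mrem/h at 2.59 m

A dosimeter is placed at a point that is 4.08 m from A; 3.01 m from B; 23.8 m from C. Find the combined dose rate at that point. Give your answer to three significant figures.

5.68 mrem/h

Each source contributes Iᵢ·(dᵢ/rᵢ)²; contributions add.
A: 47.0 × (0.750/4.08)² = 1.588 mrem/h
B: 12.0 × (1.13/3.01)² = 1.691 mrem/h
C: 203 × (2.59/23.8)² = 2.404 mrem/h
Total = 1.588 + 1.691 + 2.404 = 5.683 mrem/h.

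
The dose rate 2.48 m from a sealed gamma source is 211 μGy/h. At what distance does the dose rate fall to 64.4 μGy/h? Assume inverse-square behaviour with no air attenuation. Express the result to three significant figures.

4.49 m

Applying the 1/r² law, d₂ = d₁·√(I₁/I₂).
I₁/I₂ = 211/64.4 = 3.276, so d₂ = 2.48 × √3.276 = 4.489 m.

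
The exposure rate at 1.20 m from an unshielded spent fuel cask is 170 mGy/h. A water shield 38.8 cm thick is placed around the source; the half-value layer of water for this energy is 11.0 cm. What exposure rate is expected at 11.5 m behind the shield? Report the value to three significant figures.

Distance alone: 170 × (1.20/11.5)² = 170 × 0.01089 = 1.851 mGy/h.
Shield: 38.8/11.0 = 3.527 half-value layers → attenuation 2^(−3.527) = 0.08675.
Combined: 1.851 × 0.08675 = 0.1606 mGy/h.

0.161 mGy/h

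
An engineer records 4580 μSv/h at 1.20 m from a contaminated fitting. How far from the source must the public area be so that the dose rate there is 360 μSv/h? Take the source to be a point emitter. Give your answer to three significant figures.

4.28 m

Since intensity falls as 1/r², d₂ = d₁·√(I₁/I₂).
I₁/I₂ = 4580/360 = 12.72, so d₂ = 1.20 × √12.72 = 4.280 m.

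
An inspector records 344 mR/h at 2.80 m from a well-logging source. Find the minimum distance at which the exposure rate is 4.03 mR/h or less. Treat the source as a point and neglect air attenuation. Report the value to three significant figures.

25.9 m

Applying the 1/r² law, d₂ = d₁·√(I₁/I₂).
I₁/I₂ = 344/4.03 = 85.36, so d₂ = 2.80 × √85.36 = 25.87 m.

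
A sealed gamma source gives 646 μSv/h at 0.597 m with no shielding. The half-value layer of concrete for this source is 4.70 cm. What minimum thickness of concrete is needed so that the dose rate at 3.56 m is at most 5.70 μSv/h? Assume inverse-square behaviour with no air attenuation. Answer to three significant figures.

At 3.56 m, distance alone gives (0.597/3.56)² = 0.02812, so 646 × 0.02812 = 18.17 μSv/h.
Further attenuation needed: 18.17/5.70 = 3.188.
n = log₂(3.188) = 1.673 half-value layers.
Thickness = 1.673 × 4.70 cm = 7.863 cm.

7.86 cm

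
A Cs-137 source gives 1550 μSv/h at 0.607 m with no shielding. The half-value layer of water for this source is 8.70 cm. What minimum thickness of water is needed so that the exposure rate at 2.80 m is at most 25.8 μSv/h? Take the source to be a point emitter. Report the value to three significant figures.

13.0 cm

At 2.80 m, distance alone gives 1550 × (0.607/2.80)² = 1550 × 0.04700 = 72.85 μSv/h.
Further attenuation needed: 72.85/25.8 = 2.824.
n = log₂(2.824) = 1.498 half-value layers.
Thickness = 1.498 × 8.70 cm = 13.03 cm.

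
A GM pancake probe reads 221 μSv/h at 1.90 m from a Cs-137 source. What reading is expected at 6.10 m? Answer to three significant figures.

21.4 μSv/h

Since intensity falls as 1/r², the rate at 6.10 m is
221 × (1.90/6.10)² = 221 × 0.09702 = 21.44 μSv/h.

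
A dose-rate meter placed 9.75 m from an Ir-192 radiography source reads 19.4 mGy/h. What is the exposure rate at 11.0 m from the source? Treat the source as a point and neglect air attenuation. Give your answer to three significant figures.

By the inverse-square law, scaling from 9.75 m to 11.0 m:
19.4 × (9.75/11.0)² = 19.4 × 0.7856 = 15.24 mGy/h.

15.2 mGy/h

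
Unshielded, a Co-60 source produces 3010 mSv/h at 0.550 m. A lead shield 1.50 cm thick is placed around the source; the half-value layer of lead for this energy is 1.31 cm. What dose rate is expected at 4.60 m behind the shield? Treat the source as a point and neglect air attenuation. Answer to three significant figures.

19.5 mSv/h

Distance alone: (0.550/4.60)² = 0.01430, so 3010 × 0.01430 = 43.04 mSv/h.
Shield: 1.50/1.31 = 1.145 half-value layers → attenuation 2^(−1.145) = 0.4522.
Combined: 43.04 × 0.4522 = 19.46 mSv/h.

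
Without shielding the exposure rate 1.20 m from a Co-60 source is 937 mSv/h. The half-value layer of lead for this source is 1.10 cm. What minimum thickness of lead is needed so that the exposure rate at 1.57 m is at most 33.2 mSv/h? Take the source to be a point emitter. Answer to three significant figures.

At 1.57 m, distance alone gives 937 × (1.20/1.57)² = 937 × 0.5842 = 547.4 mSv/h.
Further attenuation needed: 547.4/33.2 = 16.49.
n = log₂(16.49) = 4.044 half-value layers.
Thickness = 4.044 × 1.10 cm = 4.448 cm.

4.45 cm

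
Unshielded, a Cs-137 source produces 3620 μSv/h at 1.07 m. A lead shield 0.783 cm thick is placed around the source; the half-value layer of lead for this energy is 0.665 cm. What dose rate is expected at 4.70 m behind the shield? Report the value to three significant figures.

Distance alone: 3620 × (1.07/4.70)² = 3620 × 0.05183 = 187.6 μSv/h.
Shield: 0.783/0.665 = 1.177 half-value layers → attenuation 2^(−1.177) = 0.4423.
Combined: 187.6 × 0.4423 = 82.98 μSv/h.

83.0 μSv/h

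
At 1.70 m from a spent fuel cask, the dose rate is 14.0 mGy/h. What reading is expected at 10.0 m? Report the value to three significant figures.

Since intensity falls as 1/r², the rate at 10.0 m is
14.0 × (1.70/10.0)² = 14.0 × 0.02890 = 0.4046 mGy/h.

0.405 mGy/h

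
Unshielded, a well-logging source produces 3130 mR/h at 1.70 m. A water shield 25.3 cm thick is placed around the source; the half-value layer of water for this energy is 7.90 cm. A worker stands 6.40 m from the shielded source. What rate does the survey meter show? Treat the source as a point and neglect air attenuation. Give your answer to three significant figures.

24.0 mR/h

Distance alone: (1.70/6.40)² = 0.07056, so 3130 × 0.07056 = 220.9 mR/h.
Shield: 25.3/7.90 = 3.203 half-value layers → attenuation 2^(−3.203) = 0.1086.
Combined: 220.9 × 0.1086 = 23.99 mR/h.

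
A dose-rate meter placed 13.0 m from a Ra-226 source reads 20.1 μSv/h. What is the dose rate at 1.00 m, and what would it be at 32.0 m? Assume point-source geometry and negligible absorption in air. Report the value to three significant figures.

3400 μSv/h; 3.32 μSv/h

Applying the 1/r² law,
At 1.00 m: 20.1 × (13.0/1.00)² = 20.1 × 169.0 = 3397 μSv/h
At 32.0 m: 3397 × (1.00/32.0)² = 3397 × 0.0009766 = 3.318 μSv/h.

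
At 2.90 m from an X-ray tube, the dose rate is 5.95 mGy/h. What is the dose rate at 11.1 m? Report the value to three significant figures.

Using I₁d₁² = I₂d₂², the rate at 11.1 m is
(2.90/11.1)² = 0.06826, so 5.95 × 0.06826 = 0.4061 mGy/h.

0.406 mGy/h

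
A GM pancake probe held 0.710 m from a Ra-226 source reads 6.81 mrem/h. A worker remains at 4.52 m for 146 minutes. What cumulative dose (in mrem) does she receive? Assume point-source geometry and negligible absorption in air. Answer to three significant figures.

By the inverse-square law, rate at 4.52 m:
6.81 × (0.710/4.52)² = 6.81 × 0.02467 = 0.1680 mrem/h.
Dose = rate × time = 0.1680 mrem/h × 2.433 h = 0.4087 mrem.

0.409 mrem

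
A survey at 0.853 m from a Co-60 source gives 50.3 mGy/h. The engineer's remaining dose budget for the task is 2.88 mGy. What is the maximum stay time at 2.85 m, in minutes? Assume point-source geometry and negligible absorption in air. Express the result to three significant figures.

38.4 min

Intensity scales as (d₁/d₂)², so rate at 2.85 m:
50.3 × (0.853/2.85)² = 50.3 × 0.08958 = 4.506 mGy/h.
Stay time = 2.88 mGy ÷ 4.506 mGy/h = 0.6391 h = 38.35 min.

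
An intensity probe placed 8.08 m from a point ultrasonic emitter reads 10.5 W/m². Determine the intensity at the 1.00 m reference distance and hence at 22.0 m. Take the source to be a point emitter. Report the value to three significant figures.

Since intensity falls as 1/r²,
At 1.00 m: 10.5 × (8.08/1.00)² = 10.5 × 65.29 = 685.5 W/m²
At 22.0 m: 685.5 × (1.00/22.0)² = 685.5 × 0.002066 = 1.416 W/m².

686 W/m²; 1.42 W/m²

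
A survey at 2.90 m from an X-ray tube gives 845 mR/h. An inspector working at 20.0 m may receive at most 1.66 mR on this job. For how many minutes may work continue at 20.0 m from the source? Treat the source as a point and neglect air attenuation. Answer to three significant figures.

Intensity scales as (d₁/d₂)², so rate at 20.0 m:
845 × (2.90/20.0)² = 845 × 0.02102 = 17.76 mR/h.
Stay time = 1.66 mR ÷ 17.76 mR/h = 0.09347 h = 5.608 min.

5.61 min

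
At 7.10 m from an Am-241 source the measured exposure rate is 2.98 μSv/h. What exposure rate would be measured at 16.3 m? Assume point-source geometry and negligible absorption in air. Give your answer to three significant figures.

0.565 μSv/h

Applying the 1/r² law, scaling from 7.10 m to 16.3 m:
(7.10/16.3)² = 0.1897, so 2.98 × 0.1897 = 0.5653 μSv/h.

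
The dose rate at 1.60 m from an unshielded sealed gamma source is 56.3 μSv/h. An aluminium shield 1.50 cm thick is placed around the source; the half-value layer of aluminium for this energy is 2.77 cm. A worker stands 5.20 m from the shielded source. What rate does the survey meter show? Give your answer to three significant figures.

Distance alone: (1.60/5.20)² = 0.09467, so 56.3 × 0.09467 = 5.330 μSv/h.
Shield: 1.50/2.77 = 0.5415 half-value layers → attenuation 2^(−0.5415) = 0.6871.
Combined: 5.330 × 0.6871 = 3.662 μSv/h.

3.66 μSv/h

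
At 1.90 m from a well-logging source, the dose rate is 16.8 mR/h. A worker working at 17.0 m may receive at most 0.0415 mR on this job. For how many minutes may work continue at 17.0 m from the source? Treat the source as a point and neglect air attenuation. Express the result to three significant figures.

11.9 min

Intensity scales as (d₁/d₂)², so rate at 17.0 m:
16.8 × (1.90/17.0)² = 16.8 × 0.01249 = 0.2098 mR/h.
Stay time = 0.0415 mR ÷ 0.2098 mR/h = 0.1978 h = 11.87 min.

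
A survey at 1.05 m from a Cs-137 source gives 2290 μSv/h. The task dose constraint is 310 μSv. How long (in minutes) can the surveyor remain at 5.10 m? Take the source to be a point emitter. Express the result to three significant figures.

192 min

Since intensity falls as 1/r², rate at 5.10 m:
(1.05/5.10)² = 0.04239, so 2290 × 0.04239 = 97.07 μSv/h.
Stay time = 310 μSv ÷ 97.07 μSv/h = 3.194 h = 191.6 min.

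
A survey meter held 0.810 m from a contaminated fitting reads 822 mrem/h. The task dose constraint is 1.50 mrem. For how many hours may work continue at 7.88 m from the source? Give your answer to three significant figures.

0.173 h

Using I₁d₁² = I₂d₂², rate at 7.88 m:
(0.810/7.88)² = 0.01057, so 822 × 0.01057 = 8.689 mrem/h.
Stay time = 1.50 mrem ÷ 8.689 mrem/h = 0.1726 h.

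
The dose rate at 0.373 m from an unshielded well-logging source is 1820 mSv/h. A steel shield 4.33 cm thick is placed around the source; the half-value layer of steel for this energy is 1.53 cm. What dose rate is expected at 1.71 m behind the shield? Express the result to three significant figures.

Distance alone: 1820 × (0.373/1.71)² = 1820 × 0.04758 = 86.60 mSv/h.
Shield: 4.33/1.53 = 2.830 half-value layers → attenuation 2^(−2.830) = 0.1406.
Combined: 86.60 × 0.1406 = 12.18 mSv/h.

12.2 mSv/h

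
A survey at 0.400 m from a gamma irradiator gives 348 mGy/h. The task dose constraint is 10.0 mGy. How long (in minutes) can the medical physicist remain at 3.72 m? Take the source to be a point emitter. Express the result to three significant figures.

149 min

Intensity scales as (d₁/d₂)², so rate at 3.72 m:
348 × (0.400/3.72)² = 348 × 0.01156 = 4.023 mGy/h.
Stay time = 10.0 mGy ÷ 4.023 mGy/h = 2.486 h = 149.2 min.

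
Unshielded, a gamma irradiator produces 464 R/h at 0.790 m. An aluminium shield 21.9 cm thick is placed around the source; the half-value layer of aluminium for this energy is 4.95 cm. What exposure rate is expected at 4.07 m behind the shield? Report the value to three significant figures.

Distance alone: 464 × (0.790/4.07)² = 464 × 0.03768 = 17.48 R/h.
Shield: 21.9/4.95 = 4.424 half-value layers → attenuation 2^(−4.424) = 0.04658.
Combined: 17.48 × 0.04658 = 0.8142 R/h.

0.814 R/h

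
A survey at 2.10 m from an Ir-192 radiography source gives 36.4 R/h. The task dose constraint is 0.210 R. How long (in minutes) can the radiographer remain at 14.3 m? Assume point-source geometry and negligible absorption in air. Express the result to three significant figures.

Applying the 1/r² law, rate at 14.3 m:
36.4 × (2.10/14.3)² = 36.4 × 0.02157 = 0.7851 R/h.
Stay time = 0.210 R ÷ 0.7851 R/h = 0.2675 h = 16.05 min.

16.1 min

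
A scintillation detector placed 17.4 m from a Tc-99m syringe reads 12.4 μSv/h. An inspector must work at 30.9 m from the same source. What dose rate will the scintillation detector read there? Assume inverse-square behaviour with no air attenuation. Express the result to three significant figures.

Using I₁d₁² = I₂d₂², scaling from 17.4 m to 30.9 m:
(17.4/30.9)² = 0.3171, so 12.4 × 0.3171 = 3.932 μSv/h.

3.93 μSv/h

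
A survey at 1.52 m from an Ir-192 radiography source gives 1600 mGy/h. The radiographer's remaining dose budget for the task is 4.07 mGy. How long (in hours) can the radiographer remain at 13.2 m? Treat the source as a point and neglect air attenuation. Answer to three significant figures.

Intensity scales as (d₁/d₂)², so rate at 13.2 m:
1600 × (1.52/13.2)² = 1600 × 0.01326 = 21.22 mGy/h.
Stay time = 4.07 mGy ÷ 21.22 mGy/h = 0.1918 h.

0.192 h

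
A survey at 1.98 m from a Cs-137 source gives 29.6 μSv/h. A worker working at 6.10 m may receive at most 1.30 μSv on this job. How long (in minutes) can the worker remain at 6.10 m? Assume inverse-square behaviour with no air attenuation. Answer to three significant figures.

Since intensity falls as 1/r², rate at 6.10 m:
29.6 × (1.98/6.10)² = 29.6 × 0.1054 = 3.120 μSv/h.
Stay time = 1.30 μSv ÷ 3.120 μSv/h = 0.4167 h = 25.00 min.

25.0 min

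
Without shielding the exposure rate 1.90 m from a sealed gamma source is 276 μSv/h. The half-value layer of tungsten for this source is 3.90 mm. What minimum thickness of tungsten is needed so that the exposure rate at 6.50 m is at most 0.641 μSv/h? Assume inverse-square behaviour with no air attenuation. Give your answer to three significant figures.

20.3 mm

At 6.50 m, distance alone gives 276 × (1.90/6.50)² = 276 × 0.08544 = 23.58 μSv/h.
Further attenuation needed: 23.58/0.641 = 36.79.
n = log₂(36.79) = 5.201 half-value layers.
Thickness = 5.201 × 3.90 mm = 20.28 mm.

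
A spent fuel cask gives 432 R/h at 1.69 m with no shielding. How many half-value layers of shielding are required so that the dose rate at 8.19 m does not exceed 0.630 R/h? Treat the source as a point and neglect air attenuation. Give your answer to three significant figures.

4.87 half-value layers

At 8.19 m, distance alone gives (1.69/8.19)² = 0.04258, so 432 × 0.04258 = 18.39 R/h.
Further attenuation needed: 18.39/0.630 = 29.19.
n = log₂(29.19) = 4.867 half-value layers.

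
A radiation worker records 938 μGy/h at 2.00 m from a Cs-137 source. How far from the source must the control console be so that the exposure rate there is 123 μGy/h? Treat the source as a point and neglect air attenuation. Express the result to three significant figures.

5.52 m

Intensity scales as (d₁/d₂)², so d₂ = d₁·√(I₁/I₂).
I₁/I₂ = 938/123 = 7.626, so d₂ = 2.00 × √7.626 = 5.523 m.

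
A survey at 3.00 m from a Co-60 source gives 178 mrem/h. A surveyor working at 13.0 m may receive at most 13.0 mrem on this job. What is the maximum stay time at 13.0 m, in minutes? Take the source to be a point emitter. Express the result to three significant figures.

82.3 min

Applying the 1/r² law, rate at 13.0 m:
178 × (3.00/13.0)² = 178 × 0.05325 = 9.479 mrem/h.
Stay time = 13.0 mrem ÷ 9.479 mrem/h = 1.371 h = 82.26 min.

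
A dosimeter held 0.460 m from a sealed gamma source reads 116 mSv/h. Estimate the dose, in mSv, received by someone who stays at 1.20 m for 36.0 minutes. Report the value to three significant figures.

Intensity scales as (d₁/d₂)², so rate at 1.20 m:
116 × (0.460/1.20)² = 116 × 0.1469 = 17.04 mSv/h.
Dose = rate × time = 17.04 mSv/h × 0.6000 h = 10.22 mSv.

10.2 mSv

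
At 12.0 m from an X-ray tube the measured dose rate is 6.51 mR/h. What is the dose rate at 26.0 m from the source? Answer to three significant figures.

Intensity scales as (d₁/d₂)², so scaling from 12.0 m to 26.0 m:
(12.0/26.0)² = 0.2130, so 6.51 × 0.2130 = 1.387 mR/h.

1.39 mR/h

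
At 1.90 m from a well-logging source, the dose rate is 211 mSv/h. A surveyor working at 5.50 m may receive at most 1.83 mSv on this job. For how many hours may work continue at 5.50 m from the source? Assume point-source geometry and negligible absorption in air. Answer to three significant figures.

0.0727 h

Since intensity falls as 1/r², rate at 5.50 m:
(1.90/5.50)² = 0.1193, so 211 × 0.1193 = 25.17 mSv/h.
Stay time = 1.83 mSv ÷ 25.17 mSv/h = 0.07271 h.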